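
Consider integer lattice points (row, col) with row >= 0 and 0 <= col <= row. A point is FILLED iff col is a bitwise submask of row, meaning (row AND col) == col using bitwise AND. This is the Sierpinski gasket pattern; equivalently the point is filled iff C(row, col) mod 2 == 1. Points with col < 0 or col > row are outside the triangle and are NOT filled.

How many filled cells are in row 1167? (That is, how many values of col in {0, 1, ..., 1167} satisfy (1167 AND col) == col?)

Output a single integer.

1167 in binary = 10010001111
popcount(1167) = number of 1-bits in 10010001111 = 6
A col c satisfies (1167 AND c) == c iff every set bit of c is also set in 1167; each of the 6 set bits of 1167 can independently be on or off in c.
count = 2^6 = 64

Answer: 64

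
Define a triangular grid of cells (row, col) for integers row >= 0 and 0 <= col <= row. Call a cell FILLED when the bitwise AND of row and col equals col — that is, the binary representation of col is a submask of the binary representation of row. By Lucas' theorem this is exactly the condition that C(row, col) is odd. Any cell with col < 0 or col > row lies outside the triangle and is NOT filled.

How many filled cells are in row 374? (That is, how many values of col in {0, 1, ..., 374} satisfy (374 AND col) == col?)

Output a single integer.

374 in binary = 101110110
popcount(374) = number of 1-bits in 101110110 = 6
A col c satisfies (374 AND c) == c iff every set bit of c is also set in 374; each of the 6 set bits of 374 can independently be on or off in c.
count = 2^6 = 64

Answer: 64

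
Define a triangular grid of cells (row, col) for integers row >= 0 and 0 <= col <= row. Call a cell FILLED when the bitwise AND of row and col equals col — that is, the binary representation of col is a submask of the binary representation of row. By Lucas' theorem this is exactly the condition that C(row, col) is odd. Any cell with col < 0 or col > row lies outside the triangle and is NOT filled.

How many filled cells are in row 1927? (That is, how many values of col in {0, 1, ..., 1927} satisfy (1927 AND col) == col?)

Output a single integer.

1927 in binary = 11110000111
popcount(1927) = number of 1-bits in 11110000111 = 7
A col c satisfies (1927 AND c) == c iff every set bit of c is also set in 1927; each of the 7 set bits of 1927 can independently be on or off in c.
count = 2^7 = 128

Answer: 128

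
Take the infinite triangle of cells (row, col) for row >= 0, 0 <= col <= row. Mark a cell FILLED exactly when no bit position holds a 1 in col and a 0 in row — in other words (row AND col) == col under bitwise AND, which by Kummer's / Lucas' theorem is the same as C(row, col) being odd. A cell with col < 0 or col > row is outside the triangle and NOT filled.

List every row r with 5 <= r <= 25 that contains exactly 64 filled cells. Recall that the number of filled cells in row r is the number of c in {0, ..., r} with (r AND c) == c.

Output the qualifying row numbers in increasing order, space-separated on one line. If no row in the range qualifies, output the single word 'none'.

Answer: none

Derivation:
Row r has 2^popcount(r) filled cells, so we need popcount(r) = log2(64) = 6.
Scan r = 5..25 and keep those with exactly 6 one-bits:
r=5=101 popcount=2 -> skip
r=6=110 popcount=2 -> skip
r=7=111 popcount=3 -> skip
r=8=1000 popcount=1 -> skip
r=9=1001 popcount=2 -> skip
r=10=1010 popcount=2 -> skip
r=11=1011 popcount=3 -> skip
r=12=1100 popcount=2 -> skip
r=13=1101 popcount=3 -> skip
r=14=1110 popcount=3 -> skip
r=15=1111 popcount=4 -> skip
r=16=10000 popcount=1 -> skip
r=17=10001 popcount=2 -> skip
r=18=10010 popcount=2 -> skip
r=19=10011 popcount=3 -> skip
r=20=10100 popcount=2 -> skip
r=21=10101 popcount=3 -> skip
r=22=10110 popcount=3 -> skip
r=23=10111 popcount=4 -> skip
r=24=11000 popcount=2 -> skip
r=25=11001 popcount=3 -> skip
Kept rows: none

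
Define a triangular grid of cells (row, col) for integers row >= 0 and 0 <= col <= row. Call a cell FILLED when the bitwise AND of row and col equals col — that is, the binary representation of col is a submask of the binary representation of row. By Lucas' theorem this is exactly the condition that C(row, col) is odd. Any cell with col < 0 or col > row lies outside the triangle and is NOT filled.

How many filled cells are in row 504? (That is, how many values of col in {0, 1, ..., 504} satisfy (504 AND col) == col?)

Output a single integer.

504 in binary = 111111000
popcount(504) = number of 1-bits in 111111000 = 6
A col c satisfies (504 AND c) == c iff every set bit of c is also set in 504; each of the 6 set bits of 504 can independently be on or off in c.
count = 2^6 = 64

Answer: 64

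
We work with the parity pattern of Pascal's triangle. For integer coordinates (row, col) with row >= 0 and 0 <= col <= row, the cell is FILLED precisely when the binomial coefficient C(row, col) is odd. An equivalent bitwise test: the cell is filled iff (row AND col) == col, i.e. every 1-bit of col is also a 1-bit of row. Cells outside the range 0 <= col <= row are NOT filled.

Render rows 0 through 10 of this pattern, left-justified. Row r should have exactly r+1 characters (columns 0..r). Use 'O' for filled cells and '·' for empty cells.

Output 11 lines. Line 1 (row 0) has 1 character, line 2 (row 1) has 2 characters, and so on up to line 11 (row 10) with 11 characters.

r0=0: O
r1=1: OO
r2=10: O·O
r3=11: OOOO
r4=100: O···O
r5=101: OO··OO
r6=110: O·O·O·O
r7=111: OOOOOOOO
r8=1000: O·······O
r9=1001: OO······OO
r10=1010: O·O·····O·O

Answer: O
OO
O·O
OOOO
O···O
OO··OO
O·O·O·O
OOOOOOOO
O·······O
OO······OO
O·O·····O·O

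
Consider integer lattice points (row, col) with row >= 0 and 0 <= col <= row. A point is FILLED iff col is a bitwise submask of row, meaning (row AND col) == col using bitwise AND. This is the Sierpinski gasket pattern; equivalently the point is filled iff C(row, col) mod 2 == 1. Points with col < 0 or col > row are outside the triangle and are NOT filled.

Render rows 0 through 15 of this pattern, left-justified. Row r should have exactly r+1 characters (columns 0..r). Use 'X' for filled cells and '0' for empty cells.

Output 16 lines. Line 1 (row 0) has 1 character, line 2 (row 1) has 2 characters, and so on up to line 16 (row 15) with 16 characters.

Answer: X
XX
X0X
XXXX
X000X
XX00XX
X0X0X0X
XXXXXXXX
X0000000X
XX000000XX
X0X00000X0X
XXXX0000XXXX
X000X000X000X
XX00XX00XX00XX
X0X0X0X0X0X0X0X
XXXXXXXXXXXXXXXX

Derivation:
r0=0: X
r1=1: XX
r2=10: X0X
r3=11: XXXX
r4=100: X000X
r5=101: XX00XX
r6=110: X0X0X0X
r7=111: XXXXXXXX
r8=1000: X0000000X
r9=1001: XX000000XX
r10=1010: X0X00000X0X
r11=1011: XXXX0000XXXX
r12=1100: X000X000X000X
r13=1101: XX00XX00XX00XX
r14=1110: X0X0X0X0X0X0X0X
r15=1111: XXXXXXXXXXXXXXXX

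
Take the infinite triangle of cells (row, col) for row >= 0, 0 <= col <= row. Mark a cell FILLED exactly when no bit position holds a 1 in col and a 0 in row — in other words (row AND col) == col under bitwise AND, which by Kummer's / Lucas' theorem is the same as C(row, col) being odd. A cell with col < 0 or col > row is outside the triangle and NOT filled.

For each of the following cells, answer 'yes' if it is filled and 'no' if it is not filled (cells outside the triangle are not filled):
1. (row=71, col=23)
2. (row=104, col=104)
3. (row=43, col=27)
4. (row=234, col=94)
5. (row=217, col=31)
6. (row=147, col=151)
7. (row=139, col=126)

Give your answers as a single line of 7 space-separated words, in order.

Answer: no yes no no no no no

Derivation:
(71,23): row=0b1000111, col=0b10111, row AND col = 0b111 = 7; 7 != 23 -> empty
(104,104): row=0b1101000, col=0b1101000, row AND col = 0b1101000 = 104; 104 == 104 -> filled
(43,27): row=0b101011, col=0b11011, row AND col = 0b1011 = 11; 11 != 27 -> empty
(234,94): row=0b11101010, col=0b1011110, row AND col = 0b1001010 = 74; 74 != 94 -> empty
(217,31): row=0b11011001, col=0b11111, row AND col = 0b11001 = 25; 25 != 31 -> empty
(147,151): col outside [0, 147] -> not filled
(139,126): row=0b10001011, col=0b1111110, row AND col = 0b1010 = 10; 10 != 126 -> empty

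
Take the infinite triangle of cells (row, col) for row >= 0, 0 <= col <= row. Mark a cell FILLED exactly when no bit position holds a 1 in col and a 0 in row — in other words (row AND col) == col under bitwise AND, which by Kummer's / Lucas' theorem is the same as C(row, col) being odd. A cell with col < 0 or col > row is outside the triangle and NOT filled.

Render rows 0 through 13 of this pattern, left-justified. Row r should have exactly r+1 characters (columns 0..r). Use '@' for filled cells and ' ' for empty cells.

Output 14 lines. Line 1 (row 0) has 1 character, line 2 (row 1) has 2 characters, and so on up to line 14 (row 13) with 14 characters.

Answer: @
@@
@ @
@@@@
@   @
@@  @@
@ @ @ @
@@@@@@@@
@       @
@@      @@
@ @     @ @
@@@@    @@@@
@   @   @   @
@@  @@  @@  @@

Derivation:
r0=0: @
r1=1: @@
r2=10: @ @
r3=11: @@@@
r4=100: @   @
r5=101: @@  @@
r6=110: @ @ @ @
r7=111: @@@@@@@@
r8=1000: @       @
r9=1001: @@      @@
r10=1010: @ @     @ @
r11=1011: @@@@    @@@@
r12=1100: @   @   @   @
r13=1101: @@  @@  @@  @@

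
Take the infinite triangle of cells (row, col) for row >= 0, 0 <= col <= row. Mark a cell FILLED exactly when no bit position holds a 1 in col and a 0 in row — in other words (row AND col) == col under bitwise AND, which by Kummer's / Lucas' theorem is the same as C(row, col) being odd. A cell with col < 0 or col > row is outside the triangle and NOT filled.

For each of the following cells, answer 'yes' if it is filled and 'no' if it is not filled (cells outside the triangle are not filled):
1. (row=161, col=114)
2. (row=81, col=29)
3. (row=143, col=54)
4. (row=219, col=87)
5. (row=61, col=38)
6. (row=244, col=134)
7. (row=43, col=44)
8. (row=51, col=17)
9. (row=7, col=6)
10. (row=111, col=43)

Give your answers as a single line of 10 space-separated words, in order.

Answer: no no no no no no no yes yes yes

Derivation:
(161,114): row=0b10100001, col=0b1110010, row AND col = 0b100000 = 32; 32 != 114 -> empty
(81,29): row=0b1010001, col=0b11101, row AND col = 0b10001 = 17; 17 != 29 -> empty
(143,54): row=0b10001111, col=0b110110, row AND col = 0b110 = 6; 6 != 54 -> empty
(219,87): row=0b11011011, col=0b1010111, row AND col = 0b1010011 = 83; 83 != 87 -> empty
(61,38): row=0b111101, col=0b100110, row AND col = 0b100100 = 36; 36 != 38 -> empty
(244,134): row=0b11110100, col=0b10000110, row AND col = 0b10000100 = 132; 132 != 134 -> empty
(43,44): col outside [0, 43] -> not filled
(51,17): row=0b110011, col=0b10001, row AND col = 0b10001 = 17; 17 == 17 -> filled
(7,6): row=0b111, col=0b110, row AND col = 0b110 = 6; 6 == 6 -> filled
(111,43): row=0b1101111, col=0b101011, row AND col = 0b101011 = 43; 43 == 43 -> filled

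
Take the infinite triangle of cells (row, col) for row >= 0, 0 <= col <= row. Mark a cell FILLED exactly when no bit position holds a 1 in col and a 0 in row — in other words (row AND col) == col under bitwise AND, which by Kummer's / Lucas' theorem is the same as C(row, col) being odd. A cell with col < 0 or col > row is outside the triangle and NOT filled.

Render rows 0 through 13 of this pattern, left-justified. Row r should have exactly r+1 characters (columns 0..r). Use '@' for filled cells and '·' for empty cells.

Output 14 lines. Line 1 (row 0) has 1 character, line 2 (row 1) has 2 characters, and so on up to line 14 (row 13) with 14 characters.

r0=0: @
r1=1: @@
r2=10: @·@
r3=11: @@@@
r4=100: @···@
r5=101: @@··@@
r6=110: @·@·@·@
r7=111: @@@@@@@@
r8=1000: @·······@
r9=1001: @@······@@
r10=1010: @·@·····@·@
r11=1011: @@@@····@@@@
r12=1100: @···@···@···@
r13=1101: @@··@@··@@··@@

Answer: @
@@
@·@
@@@@
@···@
@@··@@
@·@·@·@
@@@@@@@@
@·······@
@@······@@
@·@·····@·@
@@@@····@@@@
@···@···@···@
@@··@@··@@··@@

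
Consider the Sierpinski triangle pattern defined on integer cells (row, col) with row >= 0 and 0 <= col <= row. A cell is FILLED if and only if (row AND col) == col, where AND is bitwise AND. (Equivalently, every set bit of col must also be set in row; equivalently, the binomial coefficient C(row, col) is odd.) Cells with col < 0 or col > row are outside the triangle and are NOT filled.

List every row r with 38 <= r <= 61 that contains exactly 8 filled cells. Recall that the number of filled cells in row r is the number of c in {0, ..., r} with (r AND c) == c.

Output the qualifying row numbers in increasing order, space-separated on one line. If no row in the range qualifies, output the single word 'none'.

Answer: 38 41 42 44 49 50 52 56

Derivation:
Row r has 2^popcount(r) filled cells, so we need popcount(r) = log2(8) = 3.
Scan r = 38..61 and keep those with exactly 3 one-bits:
r=38=100110 popcount=3 -> KEEP
r=39=100111 popcount=4 -> skip
r=40=101000 popcount=2 -> skip
r=41=101001 popcount=3 -> KEEP
r=42=101010 popcount=3 -> KEEP
r=43=101011 popcount=4 -> skip
r=44=101100 popcount=3 -> KEEP
r=45=101101 popcount=4 -> skip
r=46=101110 popcount=4 -> skip
r=47=101111 popcount=5 -> skip
r=48=110000 popcount=2 -> skip
r=49=110001 popcount=3 -> KEEP
r=50=110010 popcount=3 -> KEEP
r=51=110011 popcount=4 -> skip
r=52=110100 popcount=3 -> KEEP
r=53=110101 popcount=4 -> skip
r=54=110110 popcount=4 -> skip
r=55=110111 popcount=5 -> skip
r=56=111000 popcount=3 -> KEEP
r=57=111001 popcount=4 -> skip
r=58=111010 popcount=4 -> skip
r=59=111011 popcount=5 -> skip
r=60=111100 popcount=4 -> skip
r=61=111101 popcount=5 -> skip
Kept rows: 38 41 42 44 49 50 52 56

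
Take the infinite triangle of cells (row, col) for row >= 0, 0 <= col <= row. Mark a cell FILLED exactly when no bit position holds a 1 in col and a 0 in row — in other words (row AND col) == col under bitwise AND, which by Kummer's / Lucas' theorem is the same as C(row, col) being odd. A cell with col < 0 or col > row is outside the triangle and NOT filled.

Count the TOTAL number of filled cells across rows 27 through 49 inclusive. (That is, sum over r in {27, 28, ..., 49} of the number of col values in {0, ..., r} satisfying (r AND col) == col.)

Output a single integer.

Answer: 262

Derivation:
r27=11011 pc4: +16 =16
r28=11100 pc3: +8 =24
r29=11101 pc4: +16 =40
r30=11110 pc4: +16 =56
r31=11111 pc5: +32 =88
r32=100000 pc1: +2 =90
r33=100001 pc2: +4 =94
r34=100010 pc2: +4 =98
r35=100011 pc3: +8 =106
r36=100100 pc2: +4 =110
r37=100101 pc3: +8 =118
r38=100110 pc3: +8 =126
r39=100111 pc4: +16 =142
r40=101000 pc2: +4 =146
r41=101001 pc3: +8 =154
r42=101010 pc3: +8 =162
r43=101011 pc4: +16 =178
r44=101100 pc3: +8 =186
r45=101101 pc4: +16 =202
r46=101110 pc4: +16 =218
r47=101111 pc5: +32 =250
r48=110000 pc2: +4 =254
r49=110001 pc3: +8 =262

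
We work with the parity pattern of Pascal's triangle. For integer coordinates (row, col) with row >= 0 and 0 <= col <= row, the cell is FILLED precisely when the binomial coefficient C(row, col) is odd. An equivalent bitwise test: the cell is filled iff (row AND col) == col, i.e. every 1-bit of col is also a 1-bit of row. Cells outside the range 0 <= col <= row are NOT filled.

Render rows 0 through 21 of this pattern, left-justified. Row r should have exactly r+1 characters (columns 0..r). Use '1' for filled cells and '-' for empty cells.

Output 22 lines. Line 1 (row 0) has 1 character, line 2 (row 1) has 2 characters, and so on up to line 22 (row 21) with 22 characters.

r0=0: 1
r1=1: 11
r2=10: 1-1
r3=11: 1111
r4=100: 1---1
r5=101: 11--11
r6=110: 1-1-1-1
r7=111: 11111111
r8=1000: 1-------1
r9=1001: 11------11
r10=1010: 1-1-----1-1
r11=1011: 1111----1111
r12=1100: 1---1---1---1
r13=1101: 11--11--11--11
r14=1110: 1-1-1-1-1-1-1-1
r15=1111: 1111111111111111
r16=10000: 1---------------1
r17=10001: 11--------------11
r18=10010: 1-1-------------1-1
r19=10011: 1111------------1111
r20=10100: 1---1-----------1---1
r21=10101: 11--11----------11--11

Answer: 1
11
1-1
1111
1---1
11--11
1-1-1-1
11111111
1-------1
11------11
1-1-----1-1
1111----1111
1---1---1---1
11--11--11--11
1-1-1-1-1-1-1-1
1111111111111111
1---------------1
11--------------11
1-1-------------1-1
1111------------1111
1---1-----------1---1
11--11----------11--11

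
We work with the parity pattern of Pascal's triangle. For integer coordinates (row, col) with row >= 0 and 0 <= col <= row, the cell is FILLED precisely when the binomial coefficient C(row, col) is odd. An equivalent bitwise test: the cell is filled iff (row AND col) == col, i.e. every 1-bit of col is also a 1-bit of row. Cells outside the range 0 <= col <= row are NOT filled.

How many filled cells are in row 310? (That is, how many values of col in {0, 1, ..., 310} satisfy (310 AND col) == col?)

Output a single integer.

Answer: 32

Derivation:
310 in binary = 100110110
popcount(310) = number of 1-bits in 100110110 = 5
A col c satisfies (310 AND c) == c iff every set bit of c is also set in 310; each of the 5 set bits of 310 can independently be on or off in c.
count = 2^5 = 32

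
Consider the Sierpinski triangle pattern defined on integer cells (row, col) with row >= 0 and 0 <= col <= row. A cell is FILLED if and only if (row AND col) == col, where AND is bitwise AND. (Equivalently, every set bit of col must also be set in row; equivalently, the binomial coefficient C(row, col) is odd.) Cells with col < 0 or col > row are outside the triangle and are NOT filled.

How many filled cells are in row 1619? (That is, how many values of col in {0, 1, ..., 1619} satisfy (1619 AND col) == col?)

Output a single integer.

1619 in binary = 11001010011
popcount(1619) = number of 1-bits in 11001010011 = 6
A col c satisfies (1619 AND c) == c iff every set bit of c is also set in 1619; each of the 6 set bits of 1619 can independently be on or off in c.
count = 2^6 = 64

Answer: 64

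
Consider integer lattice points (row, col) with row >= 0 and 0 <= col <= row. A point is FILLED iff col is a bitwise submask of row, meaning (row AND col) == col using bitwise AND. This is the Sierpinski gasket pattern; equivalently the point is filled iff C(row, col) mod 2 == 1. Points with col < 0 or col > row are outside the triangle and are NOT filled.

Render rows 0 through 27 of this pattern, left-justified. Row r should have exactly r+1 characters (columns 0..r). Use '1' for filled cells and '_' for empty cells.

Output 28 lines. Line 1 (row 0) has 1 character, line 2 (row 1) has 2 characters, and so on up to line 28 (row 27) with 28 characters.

r0=0: 1
r1=1: 11
r2=10: 1_1
r3=11: 1111
r4=100: 1___1
r5=101: 11__11
r6=110: 1_1_1_1
r7=111: 11111111
r8=1000: 1_______1
r9=1001: 11______11
r10=1010: 1_1_____1_1
r11=1011: 1111____1111
r12=1100: 1___1___1___1
r13=1101: 11__11__11__11
r14=1110: 1_1_1_1_1_1_1_1
r15=1111: 1111111111111111
r16=10000: 1_______________1
r17=10001: 11______________11
r18=10010: 1_1_____________1_1
r19=10011: 1111____________1111
r20=10100: 1___1___________1___1
r21=10101: 11__11__________11__11
r22=10110: 1_1_1_1_________1_1_1_1
r23=10111: 11111111________11111111
r24=11000: 1_______1_______1_______1
r25=11001: 11______11______11______11
r26=11010: 1_1_____1_1_____1_1_____1_1
r27=11011: 1111____1111____1111____1111

Answer: 1
11
1_1
1111
1___1
11__11
1_1_1_1
11111111
1_______1
11______11
1_1_____1_1
1111____1111
1___1___1___1
11__11__11__11
1_1_1_1_1_1_1_1
1111111111111111
1_______________1
11______________11
1_1_____________1_1
1111____________1111
1___1___________1___1
11__11__________11__11
1_1_1_1_________1_1_1_1
11111111________11111111
1_______1_______1_______1
11______11______11______11
1_1_____1_1_____1_1_____1_1
1111____1111____1111____1111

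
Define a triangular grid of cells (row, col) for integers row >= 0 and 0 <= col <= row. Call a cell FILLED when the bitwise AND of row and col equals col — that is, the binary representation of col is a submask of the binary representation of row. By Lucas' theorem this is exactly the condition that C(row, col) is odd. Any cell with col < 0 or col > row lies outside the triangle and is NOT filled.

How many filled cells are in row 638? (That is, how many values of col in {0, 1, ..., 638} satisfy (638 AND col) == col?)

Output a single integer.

638 in binary = 1001111110
popcount(638) = number of 1-bits in 1001111110 = 7
A col c satisfies (638 AND c) == c iff every set bit of c is also set in 638; each of the 7 set bits of 638 can independently be on or off in c.
count = 2^7 = 128

Answer: 128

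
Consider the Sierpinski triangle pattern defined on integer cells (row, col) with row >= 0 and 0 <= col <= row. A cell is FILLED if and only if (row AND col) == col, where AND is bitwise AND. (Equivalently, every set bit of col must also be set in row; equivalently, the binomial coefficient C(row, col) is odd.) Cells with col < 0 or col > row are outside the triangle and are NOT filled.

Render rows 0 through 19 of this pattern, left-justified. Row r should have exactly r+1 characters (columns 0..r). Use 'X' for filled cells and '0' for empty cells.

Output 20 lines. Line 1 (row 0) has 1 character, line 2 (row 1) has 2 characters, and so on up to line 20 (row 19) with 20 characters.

r0=0: X
r1=1: XX
r2=10: X0X
r3=11: XXXX
r4=100: X000X
r5=101: XX00XX
r6=110: X0X0X0X
r7=111: XXXXXXXX
r8=1000: X0000000X
r9=1001: XX000000XX
r10=1010: X0X00000X0X
r11=1011: XXXX0000XXXX
r12=1100: X000X000X000X
r13=1101: XX00XX00XX00XX
r14=1110: X0X0X0X0X0X0X0X
r15=1111: XXXXXXXXXXXXXXXX
r16=10000: X000000000000000X
r17=10001: XX00000000000000XX
r18=10010: X0X0000000000000X0X
r19=10011: XXXX000000000000XXXX

Answer: X
XX
X0X
XXXX
X000X
XX00XX
X0X0X0X
XXXXXXXX
X0000000X
XX000000XX
X0X00000X0X
XXXX0000XXXX
X000X000X000X
XX00XX00XX00XX
X0X0X0X0X0X0X0X
XXXXXXXXXXXXXXXX
X000000000000000X
XX00000000000000XX
X0X0000000000000X0X
XXXX000000000000XXXX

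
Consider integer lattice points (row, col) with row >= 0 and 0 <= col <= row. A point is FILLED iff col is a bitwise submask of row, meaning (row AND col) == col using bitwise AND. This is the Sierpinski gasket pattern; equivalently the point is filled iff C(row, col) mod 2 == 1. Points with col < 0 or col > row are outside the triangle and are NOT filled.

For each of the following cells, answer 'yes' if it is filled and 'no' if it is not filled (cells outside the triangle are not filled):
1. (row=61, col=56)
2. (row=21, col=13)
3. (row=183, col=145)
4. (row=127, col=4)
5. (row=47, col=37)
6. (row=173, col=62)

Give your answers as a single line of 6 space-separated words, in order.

Answer: yes no yes yes yes no

Derivation:
(61,56): row=0b111101, col=0b111000, row AND col = 0b111000 = 56; 56 == 56 -> filled
(21,13): row=0b10101, col=0b1101, row AND col = 0b101 = 5; 5 != 13 -> empty
(183,145): row=0b10110111, col=0b10010001, row AND col = 0b10010001 = 145; 145 == 145 -> filled
(127,4): row=0b1111111, col=0b100, row AND col = 0b100 = 4; 4 == 4 -> filled
(47,37): row=0b101111, col=0b100101, row AND col = 0b100101 = 37; 37 == 37 -> filled
(173,62): row=0b10101101, col=0b111110, row AND col = 0b101100 = 44; 44 != 62 -> empty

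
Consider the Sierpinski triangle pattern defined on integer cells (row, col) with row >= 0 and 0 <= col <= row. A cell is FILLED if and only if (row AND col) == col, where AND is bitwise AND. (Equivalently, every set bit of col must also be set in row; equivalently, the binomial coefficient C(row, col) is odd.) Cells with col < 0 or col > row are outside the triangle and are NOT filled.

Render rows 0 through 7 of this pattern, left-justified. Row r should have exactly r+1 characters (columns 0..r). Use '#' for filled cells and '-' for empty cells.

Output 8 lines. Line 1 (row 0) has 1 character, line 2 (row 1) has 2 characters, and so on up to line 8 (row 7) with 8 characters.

Answer: #
##
#-#
####
#---#
##--##
#-#-#-#
########

Derivation:
r0=0: #
r1=1: ##
r2=10: #-#
r3=11: ####
r4=100: #---#
r5=101: ##--##
r6=110: #-#-#-#
r7=111: ########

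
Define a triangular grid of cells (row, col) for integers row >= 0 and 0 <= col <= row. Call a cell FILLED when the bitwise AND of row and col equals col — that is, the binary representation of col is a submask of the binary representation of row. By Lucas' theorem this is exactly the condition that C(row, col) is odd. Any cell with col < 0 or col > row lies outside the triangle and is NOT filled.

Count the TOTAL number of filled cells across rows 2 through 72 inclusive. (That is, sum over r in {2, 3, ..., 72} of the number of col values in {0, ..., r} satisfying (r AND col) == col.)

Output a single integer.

Answer: 784

Derivation:
r2=10 pc1: +2 =2
r3=11 pc2: +4 =6
r4=100 pc1: +2 =8
r5=101 pc2: +4 =12
r6=110 pc2: +4 =16
r7=111 pc3: +8 =24
r8=1000 pc1: +2 =26
r9=1001 pc2: +4 =30
r10=1010 pc2: +4 =34
r11=1011 pc3: +8 =42
r12=1100 pc2: +4 =46
r13=1101 pc3: +8 =54
r14=1110 pc3: +8 =62
r15=1111 pc4: +16 =78
r16=10000 pc1: +2 =80
r17=10001 pc2: +4 =84
r18=10010 pc2: +4 =88
r19=10011 pc3: +8 =96
r20=10100 pc2: +4 =100
r21=10101 pc3: +8 =108
r22=10110 pc3: +8 =116
r23=10111 pc4: +16 =132
r24=11000 pc2: +4 =136
r25=11001 pc3: +8 =144
r26=11010 pc3: +8 =152
r27=11011 pc4: +16 =168
r28=11100 pc3: +8 =176
r29=11101 pc4: +16 =192
r30=11110 pc4: +16 =208
r31=11111 pc5: +32 =240
r32=100000 pc1: +2 =242
r33=100001 pc2: +4 =246
r34=100010 pc2: +4 =250
r35=100011 pc3: +8 =258
r36=100100 pc2: +4 =262
r37=100101 pc3: +8 =270
r38=100110 pc3: +8 =278
r39=100111 pc4: +16 =294
r40=101000 pc2: +4 =298
r41=101001 pc3: +8 =306
r42=101010 pc3: +8 =314
r43=101011 pc4: +16 =330
r44=101100 pc3: +8 =338
r45=101101 pc4: +16 =354
r46=101110 pc4: +16 =370
r47=101111 pc5: +32 =402
r48=110000 pc2: +4 =406
r49=110001 pc3: +8 =414
r50=110010 pc3: +8 =422
r51=110011 pc4: +16 =438
r52=110100 pc3: +8 =446
r53=110101 pc4: +16 =462
r54=110110 pc4: +16 =478
r55=110111 pc5: +32 =510
r56=111000 pc3: +8 =518
r57=111001 pc4: +16 =534
r58=111010 pc4: +16 =550
r59=111011 pc5: +32 =582
r60=111100 pc4: +16 =598
r61=111101 pc5: +32 =630
r62=111110 pc5: +32 =662
r63=111111 pc6: +64 =726
r64=1000000 pc1: +2 =728
r65=1000001 pc2: +4 =732
r66=1000010 pc2: +4 =736
r67=1000011 pc3: +8 =744
r68=1000100 pc2: +4 =748
r69=1000101 pc3: +8 =756
r70=1000110 pc3: +8 =764
r71=1000111 pc4: +16 =780
r72=1001000 pc2: +4 =784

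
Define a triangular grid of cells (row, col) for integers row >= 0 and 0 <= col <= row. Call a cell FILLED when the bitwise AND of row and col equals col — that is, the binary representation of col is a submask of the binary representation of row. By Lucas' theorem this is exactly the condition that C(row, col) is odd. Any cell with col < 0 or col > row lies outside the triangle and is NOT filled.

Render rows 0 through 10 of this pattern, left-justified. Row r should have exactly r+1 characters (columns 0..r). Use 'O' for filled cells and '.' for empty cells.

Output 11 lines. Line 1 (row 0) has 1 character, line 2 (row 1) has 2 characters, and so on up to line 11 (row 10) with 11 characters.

r0=0: O
r1=1: OO
r2=10: O.O
r3=11: OOOO
r4=100: O...O
r5=101: OO..OO
r6=110: O.O.O.O
r7=111: OOOOOOOO
r8=1000: O.......O
r9=1001: OO......OO
r10=1010: O.O.....O.O

Answer: O
OO
O.O
OOOO
O...O
OO..OO
O.O.O.O
OOOOOOOO
O.......O
OO......OO
O.O.....O.O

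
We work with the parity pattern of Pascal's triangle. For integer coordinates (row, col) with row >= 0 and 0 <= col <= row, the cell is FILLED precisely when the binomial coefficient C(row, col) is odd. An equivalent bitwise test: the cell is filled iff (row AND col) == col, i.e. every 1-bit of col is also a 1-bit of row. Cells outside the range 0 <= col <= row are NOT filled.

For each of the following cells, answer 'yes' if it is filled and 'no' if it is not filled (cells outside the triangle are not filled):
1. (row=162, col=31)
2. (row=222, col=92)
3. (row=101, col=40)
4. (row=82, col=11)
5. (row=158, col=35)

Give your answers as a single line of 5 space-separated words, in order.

(162,31): row=0b10100010, col=0b11111, row AND col = 0b10 = 2; 2 != 31 -> empty
(222,92): row=0b11011110, col=0b1011100, row AND col = 0b1011100 = 92; 92 == 92 -> filled
(101,40): row=0b1100101, col=0b101000, row AND col = 0b100000 = 32; 32 != 40 -> empty
(82,11): row=0b1010010, col=0b1011, row AND col = 0b10 = 2; 2 != 11 -> empty
(158,35): row=0b10011110, col=0b100011, row AND col = 0b10 = 2; 2 != 35 -> empty

Answer: no yes no no no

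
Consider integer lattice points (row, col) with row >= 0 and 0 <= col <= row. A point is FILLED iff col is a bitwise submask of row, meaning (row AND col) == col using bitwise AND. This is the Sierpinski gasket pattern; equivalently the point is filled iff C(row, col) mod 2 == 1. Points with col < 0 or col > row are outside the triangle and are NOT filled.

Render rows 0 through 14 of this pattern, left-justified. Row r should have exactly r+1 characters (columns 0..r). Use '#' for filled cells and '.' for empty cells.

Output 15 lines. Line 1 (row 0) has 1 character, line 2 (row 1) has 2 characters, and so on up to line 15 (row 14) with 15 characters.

Answer: #
##
#.#
####
#...#
##..##
#.#.#.#
########
#.......#
##......##
#.#.....#.#
####....####
#...#...#...#
##..##..##..##
#.#.#.#.#.#.#.#

Derivation:
r0=0: #
r1=1: ##
r2=10: #.#
r3=11: ####
r4=100: #...#
r5=101: ##..##
r6=110: #.#.#.#
r7=111: ########
r8=1000: #.......#
r9=1001: ##......##
r10=1010: #.#.....#.#
r11=1011: ####....####
r12=1100: #...#...#...#
r13=1101: ##..##..##..##
r14=1110: #.#.#.#.#.#.#.#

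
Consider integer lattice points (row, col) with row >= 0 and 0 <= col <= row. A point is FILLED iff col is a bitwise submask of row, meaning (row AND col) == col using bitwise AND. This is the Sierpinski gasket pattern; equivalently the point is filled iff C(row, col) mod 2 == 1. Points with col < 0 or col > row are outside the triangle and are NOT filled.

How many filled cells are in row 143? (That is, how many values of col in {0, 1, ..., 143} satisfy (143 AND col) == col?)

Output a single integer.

Answer: 32

Derivation:
143 in binary = 10001111
popcount(143) = number of 1-bits in 10001111 = 5
A col c satisfies (143 AND c) == c iff every set bit of c is also set in 143; each of the 5 set bits of 143 can independently be on or off in c.
count = 2^5 = 32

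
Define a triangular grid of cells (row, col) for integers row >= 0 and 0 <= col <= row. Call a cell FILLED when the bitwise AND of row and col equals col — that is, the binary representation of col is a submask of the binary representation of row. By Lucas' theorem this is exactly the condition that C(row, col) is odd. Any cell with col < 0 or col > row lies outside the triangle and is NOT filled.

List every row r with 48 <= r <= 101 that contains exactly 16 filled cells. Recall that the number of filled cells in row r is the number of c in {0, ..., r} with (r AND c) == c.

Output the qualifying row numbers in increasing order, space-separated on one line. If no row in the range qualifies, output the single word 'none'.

Answer: 51 53 54 57 58 60 71 75 77 78 83 85 86 89 90 92 99 101

Derivation:
Row r has 2^popcount(r) filled cells, so we need popcount(r) = log2(16) = 4.
Scan r = 48..101 and keep those with exactly 4 one-bits:
r=48=110000 popcount=2 -> skip
r=49=110001 popcount=3 -> skip
r=50=110010 popcount=3 -> skip
r=51=110011 popcount=4 -> KEEP
r=52=110100 popcount=3 -> skip
r=53=110101 popcount=4 -> KEEP
r=54=110110 popcount=4 -> KEEP
r=55=110111 popcount=5 -> skip
r=56=111000 popcount=3 -> skip
r=57=111001 popcount=4 -> KEEP
r=58=111010 popcount=4 -> KEEP
r=59=111011 popcount=5 -> skip
r=60=111100 popcount=4 -> KEEP
r=61=111101 popcount=5 -> skip
r=62=111110 popcount=5 -> skip
r=63=111111 popcount=6 -> skip
r=64=1000000 popcount=1 -> skip
r=65=1000001 popcount=2 -> skip
r=66=1000010 popcount=2 -> skip
r=67=1000011 popcount=3 -> skip
r=68=1000100 popcount=2 -> skip
r=69=1000101 popcount=3 -> skip
r=70=1000110 popcount=3 -> skip
r=71=1000111 popcount=4 -> KEEP
r=72=1001000 popcount=2 -> skip
r=73=1001001 popcount=3 -> skip
r=74=1001010 popcount=3 -> skip
r=75=1001011 popcount=4 -> KEEP
r=76=1001100 popcount=3 -> skip
r=77=1001101 popcount=4 -> KEEP
r=78=1001110 popcount=4 -> KEEP
r=79=1001111 popcount=5 -> skip
r=80=1010000 popcount=2 -> skip
r=81=1010001 popcount=3 -> skip
r=82=1010010 popcount=3 -> skip
r=83=1010011 popcount=4 -> KEEP
r=84=1010100 popcount=3 -> skip
r=85=1010101 popcount=4 -> KEEP
r=86=1010110 popcount=4 -> KEEP
r=87=1010111 popcount=5 -> skip
r=88=1011000 popcount=3 -> skip
r=89=1011001 popcount=4 -> KEEP
r=90=1011010 popcount=4 -> KEEP
r=91=1011011 popcount=5 -> skip
r=92=1011100 popcount=4 -> KEEP
r=93=1011101 popcount=5 -> skip
r=94=1011110 popcount=5 -> skip
r=95=1011111 popcount=6 -> skip
r=96=1100000 popcount=2 -> skip
r=97=1100001 popcount=3 -> skip
r=98=1100010 popcount=3 -> skip
r=99=1100011 popcount=4 -> KEEP
r=100=1100100 popcount=3 -> skip
r=101=1100101 popcount=4 -> KEEP
Kept rows: 51 53 54 57 58 60 71 75 77 78 83 85 86 89 90 92 99 101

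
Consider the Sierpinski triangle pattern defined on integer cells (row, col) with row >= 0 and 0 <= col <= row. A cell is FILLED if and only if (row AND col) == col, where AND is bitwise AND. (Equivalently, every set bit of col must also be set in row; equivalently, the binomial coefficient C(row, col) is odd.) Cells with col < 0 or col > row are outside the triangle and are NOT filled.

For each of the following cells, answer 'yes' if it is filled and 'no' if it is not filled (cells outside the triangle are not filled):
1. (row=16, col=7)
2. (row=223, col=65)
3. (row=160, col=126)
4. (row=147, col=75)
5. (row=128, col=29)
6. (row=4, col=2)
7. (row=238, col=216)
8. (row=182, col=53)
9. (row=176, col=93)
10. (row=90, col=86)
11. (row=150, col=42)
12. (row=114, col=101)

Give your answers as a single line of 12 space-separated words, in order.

Answer: no yes no no no no no no no no no no

Derivation:
(16,7): row=0b10000, col=0b111, row AND col = 0b0 = 0; 0 != 7 -> empty
(223,65): row=0b11011111, col=0b1000001, row AND col = 0b1000001 = 65; 65 == 65 -> filled
(160,126): row=0b10100000, col=0b1111110, row AND col = 0b100000 = 32; 32 != 126 -> empty
(147,75): row=0b10010011, col=0b1001011, row AND col = 0b11 = 3; 3 != 75 -> empty
(128,29): row=0b10000000, col=0b11101, row AND col = 0b0 = 0; 0 != 29 -> empty
(4,2): row=0b100, col=0b10, row AND col = 0b0 = 0; 0 != 2 -> empty
(238,216): row=0b11101110, col=0b11011000, row AND col = 0b11001000 = 200; 200 != 216 -> empty
(182,53): row=0b10110110, col=0b110101, row AND col = 0b110100 = 52; 52 != 53 -> empty
(176,93): row=0b10110000, col=0b1011101, row AND col = 0b10000 = 16; 16 != 93 -> empty
(90,86): row=0b1011010, col=0b1010110, row AND col = 0b1010010 = 82; 82 != 86 -> empty
(150,42): row=0b10010110, col=0b101010, row AND col = 0b10 = 2; 2 != 42 -> empty
(114,101): row=0b1110010, col=0b1100101, row AND col = 0b1100000 = 96; 96 != 101 -> empty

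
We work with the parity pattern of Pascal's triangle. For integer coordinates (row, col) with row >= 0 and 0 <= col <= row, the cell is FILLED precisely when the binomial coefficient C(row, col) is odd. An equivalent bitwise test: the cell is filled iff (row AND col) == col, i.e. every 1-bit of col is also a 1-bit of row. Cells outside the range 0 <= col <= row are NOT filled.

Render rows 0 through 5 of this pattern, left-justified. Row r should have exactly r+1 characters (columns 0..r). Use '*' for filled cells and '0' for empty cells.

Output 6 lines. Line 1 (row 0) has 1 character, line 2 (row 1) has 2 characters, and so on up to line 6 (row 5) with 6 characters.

r0=0: *
r1=1: **
r2=10: *0*
r3=11: ****
r4=100: *000*
r5=101: **00**

Answer: *
**
*0*
****
*000*
**00**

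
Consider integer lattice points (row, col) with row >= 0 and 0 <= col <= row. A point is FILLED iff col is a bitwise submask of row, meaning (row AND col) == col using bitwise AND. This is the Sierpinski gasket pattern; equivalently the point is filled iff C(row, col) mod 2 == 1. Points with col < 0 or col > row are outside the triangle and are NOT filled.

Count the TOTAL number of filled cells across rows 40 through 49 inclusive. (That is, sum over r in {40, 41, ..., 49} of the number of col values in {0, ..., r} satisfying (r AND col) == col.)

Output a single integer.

Answer: 120

Derivation:
r40=101000 pc2: +4 =4
r41=101001 pc3: +8 =12
r42=101010 pc3: +8 =20
r43=101011 pc4: +16 =36
r44=101100 pc3: +8 =44
r45=101101 pc4: +16 =60
r46=101110 pc4: +16 =76
r47=101111 pc5: +32 =108
r48=110000 pc2: +4 =112
r49=110001 pc3: +8 =120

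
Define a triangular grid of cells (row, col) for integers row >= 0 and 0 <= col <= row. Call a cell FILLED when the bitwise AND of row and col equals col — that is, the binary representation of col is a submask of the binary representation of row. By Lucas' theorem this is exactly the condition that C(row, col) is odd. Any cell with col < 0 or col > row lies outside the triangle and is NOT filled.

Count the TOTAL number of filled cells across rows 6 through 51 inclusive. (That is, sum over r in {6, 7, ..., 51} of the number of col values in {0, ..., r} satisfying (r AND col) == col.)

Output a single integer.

r6=110 pc2: +4 =4
r7=111 pc3: +8 =12
r8=1000 pc1: +2 =14
r9=1001 pc2: +4 =18
r10=1010 pc2: +4 =22
r11=1011 pc3: +8 =30
r12=1100 pc2: +4 =34
r13=1101 pc3: +8 =42
r14=1110 pc3: +8 =50
r15=1111 pc4: +16 =66
r16=10000 pc1: +2 =68
r17=10001 pc2: +4 =72
r18=10010 pc2: +4 =76
r19=10011 pc3: +8 =84
r20=10100 pc2: +4 =88
r21=10101 pc3: +8 =96
r22=10110 pc3: +8 =104
r23=10111 pc4: +16 =120
r24=11000 pc2: +4 =124
r25=11001 pc3: +8 =132
r26=11010 pc3: +8 =140
r27=11011 pc4: +16 =156
r28=11100 pc3: +8 =164
r29=11101 pc4: +16 =180
r30=11110 pc4: +16 =196
r31=11111 pc5: +32 =228
r32=100000 pc1: +2 =230
r33=100001 pc2: +4 =234
r34=100010 pc2: +4 =238
r35=100011 pc3: +8 =246
r36=100100 pc2: +4 =250
r37=100101 pc3: +8 =258
r38=100110 pc3: +8 =266
r39=100111 pc4: +16 =282
r40=101000 pc2: +4 =286
r41=101001 pc3: +8 =294
r42=101010 pc3: +8 =302
r43=101011 pc4: +16 =318
r44=101100 pc3: +8 =326
r45=101101 pc4: +16 =342
r46=101110 pc4: +16 =358
r47=101111 pc5: +32 =390
r48=110000 pc2: +4 =394
r49=110001 pc3: +8 =402
r50=110010 pc3: +8 =410
r51=110011 pc4: +16 =426

Answer: 426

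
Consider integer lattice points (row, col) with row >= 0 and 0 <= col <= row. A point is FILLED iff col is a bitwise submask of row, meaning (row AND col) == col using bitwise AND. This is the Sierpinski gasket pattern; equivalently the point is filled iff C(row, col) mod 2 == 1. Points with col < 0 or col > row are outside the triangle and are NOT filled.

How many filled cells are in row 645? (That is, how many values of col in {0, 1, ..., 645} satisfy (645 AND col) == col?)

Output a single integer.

Answer: 16

Derivation:
645 in binary = 1010000101
popcount(645) = number of 1-bits in 1010000101 = 4
A col c satisfies (645 AND c) == c iff every set bit of c is also set in 645; each of the 4 set bits of 645 can independently be on or off in c.
count = 2^4 = 16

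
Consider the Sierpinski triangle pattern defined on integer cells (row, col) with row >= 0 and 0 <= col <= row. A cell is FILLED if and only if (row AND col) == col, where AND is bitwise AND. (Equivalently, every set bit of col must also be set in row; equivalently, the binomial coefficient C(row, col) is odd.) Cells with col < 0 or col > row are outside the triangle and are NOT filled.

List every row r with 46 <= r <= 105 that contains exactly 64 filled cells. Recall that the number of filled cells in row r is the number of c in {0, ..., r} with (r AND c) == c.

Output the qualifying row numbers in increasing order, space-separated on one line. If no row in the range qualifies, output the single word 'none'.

Row r has 2^popcount(r) filled cells, so we need popcount(r) = log2(64) = 6.
Scan r = 46..105 and keep those with exactly 6 one-bits:
r=46=101110 popcount=4 -> skip
r=47=101111 popcount=5 -> skip
r=48=110000 popcount=2 -> skip
r=49=110001 popcount=3 -> skip
r=50=110010 popcount=3 -> skip
r=51=110011 popcount=4 -> skip
r=52=110100 popcount=3 -> skip
r=53=110101 popcount=4 -> skip
r=54=110110 popcount=4 -> skip
r=55=110111 popcount=5 -> skip
r=56=111000 popcount=3 -> skip
r=57=111001 popcount=4 -> skip
r=58=111010 popcount=4 -> skip
r=59=111011 popcount=5 -> skip
r=60=111100 popcount=4 -> skip
r=61=111101 popcount=5 -> skip
r=62=111110 popcount=5 -> skip
r=63=111111 popcount=6 -> KEEP
r=64=1000000 popcount=1 -> skip
r=65=1000001 popcount=2 -> skip
r=66=1000010 popcount=2 -> skip
r=67=1000011 popcount=3 -> skip
r=68=1000100 popcount=2 -> skip
r=69=1000101 popcount=3 -> skip
r=70=1000110 popcount=3 -> skip
r=71=1000111 popcount=4 -> skip
r=72=1001000 popcount=2 -> skip
r=73=1001001 popcount=3 -> skip
r=74=1001010 popcount=3 -> skip
r=75=1001011 popcount=4 -> skip
r=76=1001100 popcount=3 -> skip
r=77=1001101 popcount=4 -> skip
r=78=1001110 popcount=4 -> skip
r=79=1001111 popcount=5 -> skip
r=80=1010000 popcount=2 -> skip
r=81=1010001 popcount=3 -> skip
r=82=1010010 popcount=3 -> skip
r=83=1010011 popcount=4 -> skip
r=84=1010100 popcount=3 -> skip
r=85=1010101 popcount=4 -> skip
r=86=1010110 popcount=4 -> skip
r=87=1010111 popcount=5 -> skip
r=88=1011000 popcount=3 -> skip
r=89=1011001 popcount=4 -> skip
r=90=1011010 popcount=4 -> skip
r=91=1011011 popcount=5 -> skip
r=92=1011100 popcount=4 -> skip
r=93=1011101 popcount=5 -> skip
r=94=1011110 popcount=5 -> skip
r=95=1011111 popcount=6 -> KEEP
r=96=1100000 popcount=2 -> skip
r=97=1100001 popcount=3 -> skip
r=98=1100010 popcount=3 -> skip
r=99=1100011 popcount=4 -> skip
r=100=1100100 popcount=3 -> skip
r=101=1100101 popcount=4 -> skip
r=102=1100110 popcount=4 -> skip
r=103=1100111 popcount=5 -> skip
r=104=1101000 popcount=3 -> skip
r=105=1101001 popcount=4 -> skip
Kept rows: 63 95

Answer: 63 95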